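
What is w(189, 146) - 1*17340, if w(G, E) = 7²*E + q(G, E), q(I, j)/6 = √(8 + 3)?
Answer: -10186 + 6*√11 ≈ -10166.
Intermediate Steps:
q(I, j) = 6*√11 (q(I, j) = 6*√(8 + 3) = 6*√11)
w(G, E) = 6*√11 + 49*E (w(G, E) = 7²*E + 6*√11 = 49*E + 6*√11 = 6*√11 + 49*E)
w(189, 146) - 1*17340 = (6*√11 + 49*146) - 1*17340 = (6*√11 + 7154) - 17340 = (7154 + 6*√11) - 17340 = -10186 + 6*√11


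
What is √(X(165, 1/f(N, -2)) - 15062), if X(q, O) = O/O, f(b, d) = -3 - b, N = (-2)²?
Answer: I*√15061 ≈ 122.72*I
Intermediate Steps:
N = 4
X(q, O) = 1
√(X(165, 1/f(N, -2)) - 15062) = √(1 - 15062) = √(-15061) = I*√15061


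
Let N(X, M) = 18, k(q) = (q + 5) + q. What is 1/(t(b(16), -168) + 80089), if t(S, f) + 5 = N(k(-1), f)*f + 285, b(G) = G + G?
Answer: 1/77345 ≈ 1.2929e-5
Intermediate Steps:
b(G) = 2*G
k(q) = 5 + 2*q (k(q) = (5 + q) + q = 5 + 2*q)
t(S, f) = 280 + 18*f (t(S, f) = -5 + (18*f + 285) = -5 + (285 + 18*f) = 280 + 18*f)
1/(t(b(16), -168) + 80089) = 1/((280 + 18*(-168)) + 80089) = 1/((280 - 3024) + 80089) = 1/(-2744 + 80089) = 1/77345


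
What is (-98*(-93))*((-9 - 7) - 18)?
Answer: -309876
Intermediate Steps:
(-98*(-93))*((-9 - 7) - 18) = 9114*(-16 - 18) = 9114*(-34) = -309876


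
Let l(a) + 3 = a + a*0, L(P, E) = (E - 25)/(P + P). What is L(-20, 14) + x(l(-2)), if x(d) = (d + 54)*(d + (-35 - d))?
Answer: -68589/40 ≈ -1714.7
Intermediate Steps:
L(P, E) = (-25 + E)/(2*P) (L(P, E) = (-25 + E)/((2*P)) = (-25 + E)*(1/(2*P)) = (-25 + E)/(2*P))
l(a) = -3 + a (l(a) = -3 + (a + a*0) = -3 + (a + 0) = -3 + a)
x(d) = -1890 - 35*d (x(d) = (54 + d)*(-35) = -1890 - 35*d)
L(-20, 14) + x(l(-2)) = (½)*(-25 + 14)/(-20) + (-1890 - 35*(-3 - 2)) = (½)*(-1/20)*(-11) + (-1890 - 35*(-5)) = 11/40 + (-1890 + 175) = 11/40 - 1715 = -68589/40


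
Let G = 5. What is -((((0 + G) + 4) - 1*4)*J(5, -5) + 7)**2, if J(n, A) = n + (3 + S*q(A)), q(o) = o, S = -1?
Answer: -5184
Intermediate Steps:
J(n, A) = 3 + n - A (J(n, A) = n + (3 - A) = 3 + n - A)
-((((0 + G) + 4) - 1*4)*J(5, -5) + 7)**2 = -((((0 + 5) + 4) - 1*4)*(3 + 5 - 1*(-5)) + 7)**2 = -(((5 + 4) - 4)*(3 + 5 + 5) + 7)**2 = -((9 - 4)*13 + 7)**2 = -(5*13 + 7)**2 = -(65 + 7)**2 = -1*72**2 = -1*5184 = -5184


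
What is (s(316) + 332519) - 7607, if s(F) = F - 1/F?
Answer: 102772047/316 ≈ 3.2523e+5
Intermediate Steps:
(s(316) + 332519) - 7607 = ((316 - 1/316) + 332519) - 7607 = (99855/316 + 332519) - 7607 = 105175859/316 - 7607 = 102772047/316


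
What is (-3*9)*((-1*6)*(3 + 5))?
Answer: 1296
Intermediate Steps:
(-3*9)*((-1*6)*(3 + 5)) = -(-162)*8 = -27*(-48) = 1296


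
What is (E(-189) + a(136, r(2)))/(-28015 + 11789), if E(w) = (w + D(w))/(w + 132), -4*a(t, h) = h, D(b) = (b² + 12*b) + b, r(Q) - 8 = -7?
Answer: 44119/1233176 ≈ 0.035777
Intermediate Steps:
r(Q) = 1 (r(Q) = 8 - 7 = 1)
D(b) = b² + 13*b
a(t, h) = -h/4
E(w) = (w + w*(13 + w))/(132 + w) (E(w) = (w + w*(13 + w))/(w + 132) = (w + w*(13 + w))/(132 + w))
(E(-189) + a(136, r(2)))/(-28015 + 11789) = (-189*(14 - 189)/(132 - 189) - ¼*1)/(-28015 + 11789) = (-189*(-175)/(-57) - ¼)/(-16226) = (-189*(-1/57)*(-175) - ¼)*(-1/16226) = (-11025/19 - ¼)*(-1/16226) = -44119/76*(-1/16226) = 44119/1233176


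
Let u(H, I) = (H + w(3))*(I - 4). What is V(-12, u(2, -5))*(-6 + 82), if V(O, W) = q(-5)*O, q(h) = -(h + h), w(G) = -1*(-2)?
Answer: -9120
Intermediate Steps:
w(G) = 2
u(H, I) = (-4 + I)*(2 + H) (u(H, I) = (H + 2)*(I - 4) = (2 + H)*(-4 + I) = (-4 + I)*(2 + H))
q(h) = -2*h
V(O, W) = 10*O (V(O, W) = (-2*(-5))*O = 10*O)
V(-12, u(2, -5))*(-6 + 82) = (10*(-12))*(-6 + 82) = -120*76 = -9120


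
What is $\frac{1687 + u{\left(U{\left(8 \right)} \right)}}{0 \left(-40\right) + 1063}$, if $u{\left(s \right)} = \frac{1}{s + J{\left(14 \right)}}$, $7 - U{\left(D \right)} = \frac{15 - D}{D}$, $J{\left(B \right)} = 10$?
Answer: $\frac{217631}{137127} \approx 1.5871$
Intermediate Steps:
$U{\left(D \right)} = 7 - \frac{15 - D}{D}$
$u{\left(s \right)} = \frac{1}{10 + s}$ ($u{\left(s \right)} = \frac{1}{s + 10} = \frac{1}{10 + s}$)
$\frac{1687 + u{\left(U{\left(8 \right)} \right)}}{0 \left(-40\right) + 1063} = \frac{1687 + \frac{1}{10 + \left(8 - \frac{15}{8}\right)}}{0 \left(-40\right) + 1063} = \frac{1687 + \frac{1}{10 + \left(8 - \frac{15}{8}\right)}}{0 + 1063} = \frac{1687 + \frac{1}{10 + \left(8 - \frac{15}{8}\right)}}{1063} = \left(1687 + \frac{1}{10 + \frac{49}{8}}\right) \frac{1}{1063} = \left(1687 + \frac{1}{\frac{129}{8}}\right) \frac{1}{1063} = \left(1687 + \frac{8}{129}\right) \frac{1}{1063} = \frac{217631}{129} \cdot \frac{1}{1063} = \frac{217631}{137127}$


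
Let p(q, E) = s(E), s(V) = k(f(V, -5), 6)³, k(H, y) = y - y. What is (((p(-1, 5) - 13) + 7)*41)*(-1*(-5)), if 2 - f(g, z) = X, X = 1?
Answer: -1230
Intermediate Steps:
f(g, z) = 1 (f(g, z) = 2 - 1*1 = 2 - 1 = 1)
k(H, y) = 0
s(V) = 0 (s(V) = 0³ = 0)
p(q, E) = 0
(((p(-1, 5) - 13) + 7)*41)*(-1*(-5)) = (((0 - 13) + 7)*41)*(-1*(-5)) = ((-13 + 7)*41)*5 = -6*41*5 = -246*5 = -1230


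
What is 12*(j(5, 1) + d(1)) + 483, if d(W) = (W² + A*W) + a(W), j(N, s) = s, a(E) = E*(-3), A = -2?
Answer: 447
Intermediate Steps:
a(E) = -3*E
d(W) = W² - 5*W (d(W) = (W² - 2*W) - 3*W = W² - 5*W)
12*(j(5, 1) + d(1)) + 483 = 12*(1 + 1*(-5 + 1)) + 483 = 12*(1 + 1*(-4)) + 483 = 12*(1 - 4) + 483 = 12*(-3) + 483 = -36 + 483 = 447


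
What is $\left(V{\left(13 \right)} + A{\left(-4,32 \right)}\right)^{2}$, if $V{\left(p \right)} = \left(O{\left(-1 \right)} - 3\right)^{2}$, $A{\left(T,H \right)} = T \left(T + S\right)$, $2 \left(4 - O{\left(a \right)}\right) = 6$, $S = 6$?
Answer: $16$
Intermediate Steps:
$O{\left(a \right)} = 1$ ($O{\left(a \right)} = 4 - 3 = 1$)
$A{\left(T,H \right)} = T \left(6 + T\right)$ ($A{\left(T,H \right)} = T \left(T + 6\right) = T \left(6 + T\right)$)
$V{\left(p \right)} = 4$ ($V{\left(p \right)} = \left(1 - 3\right)^{2} = \left(-2\right)^{2} = 4$)
$\left(V{\left(13 \right)} + A{\left(-4,32 \right)}\right)^{2} = \left(4 - 4 \left(6 - 4\right)\right)^{2} = \left(4 - 8\right)^{2} = \left(-4\right)^{2} = 16$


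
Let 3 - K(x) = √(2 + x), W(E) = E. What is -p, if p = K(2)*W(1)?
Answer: -1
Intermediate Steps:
K(x) = 3 - √(2 + x)
p = 1 (p = (3 - √(2 + 2))*1 = (3 - √4)*1 = (3 - 1*2)*1 = (3 - 2)*1 = 1*1 = 1)
-p = -1*1 = -1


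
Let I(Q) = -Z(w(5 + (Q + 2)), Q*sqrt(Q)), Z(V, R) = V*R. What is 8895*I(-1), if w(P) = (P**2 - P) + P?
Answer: 320220*I ≈ 3.2022e+5*I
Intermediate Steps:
w(P) = P**2
Z(V, R) = R*V
I(Q) = -Q**(3/2)*(7 + Q)**2 (I(Q) = -Q*sqrt(Q)*(5 + (Q + 2))**2 = -Q**(3/2)*(5 + (2 + Q))**2 = -Q**(3/2)*(7 + Q)**2)
8895*I(-1) = 8895*(-(-1)**(3/2)*(7 - 1)**2) = 8895*(-1*(-I)*6**2) = 8895*(-1*(-I)*36) = 8895*(36*I) = 320220*I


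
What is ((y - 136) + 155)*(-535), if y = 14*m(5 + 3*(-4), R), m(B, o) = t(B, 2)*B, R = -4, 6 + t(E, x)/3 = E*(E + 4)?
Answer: 2349185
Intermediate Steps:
t(E, x) = -18 + 3*E*(4 + E) (t(E, x) = -18 + 3*(E*(E + 4)) = -18 + 3*(E*(4 + E)) = -18 + 3*E*(4 + E))
m(B, o) = B*(-18 + 3*B² + 12*B) (m(B, o) = (-18 + 3*B² + 12*B)*B = B*(-18 + 3*B² + 12*B))
y = -4410 (y = 14*(3*(5 + 3*(-4))*(-6 + (5 + 3*(-4))² + 4*(5 + 3*(-4)))) = 14*(3*(5 - 12)*(-6 + (5 - 12)² + 4*(5 - 12))) = 14*(3*(-7)*(-6 + (-7)² + 4*(-7))) = 14*(3*(-7)*(-6 + 49 - 28)) = 14*(3*(-7)*15) = 14*(-315) = -4410)
((y - 136) + 155)*(-535) = ((-4410 - 136) + 155)*(-535) = (-4546 + 155)*(-535) = -4391*(-535) = 2349185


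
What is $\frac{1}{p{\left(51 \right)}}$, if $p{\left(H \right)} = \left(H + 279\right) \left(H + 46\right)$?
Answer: $\frac{1}{32010} \approx 3.124 \cdot 10^{-5}$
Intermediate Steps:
$p{\left(H \right)} = \left(46 + H\right) \left(279 + H\right)$ ($p{\left(H \right)} = \left(279 + H\right) \left(46 + H\right) = \left(46 + H\right) \left(279 + H\right)$)
$\frac{1}{p{\left(51 \right)}} = \frac{1}{12834 + 51^{2} + 325 \cdot 51} = \frac{1}{12834 + 2601 + 16575} = \frac{1}{32010}$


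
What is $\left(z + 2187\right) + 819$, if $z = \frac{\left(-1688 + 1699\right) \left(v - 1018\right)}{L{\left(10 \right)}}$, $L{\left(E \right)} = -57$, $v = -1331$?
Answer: $\frac{65727}{19} \approx 3459.3$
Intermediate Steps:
$z = \frac{8613}{19}$ ($z = \frac{\left(-1688 + 1699\right) \left(-1331 - 1018\right)}{-57} = 11 \left(-2349\right) \left(- \frac{1}{57}\right) = \left(-25839\right) \left(- \frac{1}{57}\right) = \frac{8613}{19} \approx 453.32$)
$\left(z + 2187\right) + 819 = \left(\frac{8613}{19} + 2187\right) + 819 = \frac{50166}{19} + 819 = \frac{65727}{19}$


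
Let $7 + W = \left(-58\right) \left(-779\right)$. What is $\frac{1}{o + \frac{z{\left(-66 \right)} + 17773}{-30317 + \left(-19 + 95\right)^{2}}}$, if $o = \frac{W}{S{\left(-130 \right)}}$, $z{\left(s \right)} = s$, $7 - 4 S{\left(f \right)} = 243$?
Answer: $- \frac{1447919}{1109684388} \approx -0.0013048$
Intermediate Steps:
$S{\left(f \right)} = -59$ ($S{\left(f \right)} = \frac{7}{4} - \frac{243}{4} = -59$)
$W = 45175$ ($W = -7 - -45182 = -7 + 45182 = 45175$)
$o = - \frac{45175}{59}$ ($o = \frac{45175}{-59} = 45175 \left(- \frac{1}{59}\right) = - \frac{45175}{59} \approx -765.68$)
$\frac{1}{o + \frac{z{\left(-66 \right)} + 17773}{-30317 + \left(-19 + 95\right)^{2}}} = \frac{1}{- \frac{45175}{59} + \frac{-66 + 17773}{-30317 + \left(-19 + 95\right)^{2}}} = \frac{1}{- \frac{45175}{59} + \frac{17707}{-30317 + 76^{2}}} = \frac{1}{- \frac{45175}{59} + \frac{17707}{-30317 + 5776}} = \frac{1}{- \frac{45175}{59} + \frac{17707}{-24541}} = \frac{1}{- \frac{45175}{59} + 17707 \left(- \frac{1}{24541}\right)} = \frac{1}{- \frac{45175}{59} - \frac{17707}{24541}} = \frac{1}{- \frac{1109684388}{1447919}} = - \frac{1447919}{1109684388}$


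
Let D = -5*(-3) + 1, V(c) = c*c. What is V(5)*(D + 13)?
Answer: 725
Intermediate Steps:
V(c) = c²
D = 16 (D = 15 + 1 = 16)
V(5)*(D + 13) = 5²*(16 + 13) = 25*29 = 725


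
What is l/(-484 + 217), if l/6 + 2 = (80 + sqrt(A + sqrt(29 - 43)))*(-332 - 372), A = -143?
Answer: 112644/89 + 1408*sqrt(-143 + I*sqrt(14))/89 ≈ 1268.1 + 189.2*I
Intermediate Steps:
l = -337932 - 4224*sqrt(-143 + I*sqrt(14)) (l = -12 + 6*((80 + sqrt(-143 + sqrt(29 - 43)))*(-332 - 372)) = -12 + 6*((80 + sqrt(-143 + sqrt(-14)))*(-704)) = -12 + 6*((80 + sqrt(-143 + I*sqrt(14)))*(-704)) = -12 + 6*(-56320 - 704*sqrt(-143 + I*sqrt(14))) = -12 + (-337920 - 4224*sqrt(-143 + I*sqrt(14))) = -337932 - 4224*sqrt(-143 + I*sqrt(14)) ≈ -3.3859e+5 - 50516.0*I)
l/(-484 + 217) = (-337932 - 4224*sqrt(-143 + I*sqrt(14)))/(-484 + 217) = (-337932 - 4224*sqrt(-143 + I*sqrt(14)))/(-267) = (-337932 - 4224*sqrt(-143 + I*sqrt(14)))*(-1/267) = 112644/89 + 1408*sqrt(-143 + I*sqrt(14))/89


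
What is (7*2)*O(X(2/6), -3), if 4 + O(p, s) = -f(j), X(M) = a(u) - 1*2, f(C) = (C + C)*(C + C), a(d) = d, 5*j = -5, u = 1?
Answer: -112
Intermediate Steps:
j = -1 (j = (⅕)*(-5) = -1)
f(C) = 4*C² (f(C) = (2*C)*(2*C) = 4*C²)
X(M) = -1 (X(M) = 1 - 1*2 = 1 - 2 = -1)
O(p, s) = -8 (O(p, s) = -4 - 4*(-1)² = -4 - 4 = -8)
(7*2)*O(X(2/6), -3) = (7*2)*(-8) = 14*(-8) = -112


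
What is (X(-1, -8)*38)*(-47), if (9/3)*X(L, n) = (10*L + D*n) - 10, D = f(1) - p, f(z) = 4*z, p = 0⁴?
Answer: 92872/3 ≈ 30957.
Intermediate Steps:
p = 0
D = 4 (D = 4*1 - 1*0 = 4 + 0 = 4)
X(L, n) = -10/3 + 4*n/3 + 10*L/3 (X(L, n) = ((10*L + 4*n) - 10)/3 = ((4*n + 10*L) - 10)/3 = (-10 + 4*n + 10*L)/3 = -10/3 + 4*n/3 + 10*L/3)
(X(-1, -8)*38)*(-47) = ((-10/3 + (4/3)*(-8) + (10/3)*(-1))*38)*(-47) = ((-10/3 - 32/3 - 10/3)*38)*(-47) = -52/3*38*(-47) = -1976/3*(-47) = 92872/3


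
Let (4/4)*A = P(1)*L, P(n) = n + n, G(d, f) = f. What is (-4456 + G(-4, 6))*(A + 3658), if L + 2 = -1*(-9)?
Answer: -16340400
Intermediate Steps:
L = 7 (L = -2 - 1*(-9) = -2 + 9 = 7)
P(n) = 2*n
A = 14 (A = (2*1)*7 = 2*7 = 14)
(-4456 + G(-4, 6))*(A + 3658) = (-4456 + 6)*(14 + 3658) = -4450*3672 = -16340400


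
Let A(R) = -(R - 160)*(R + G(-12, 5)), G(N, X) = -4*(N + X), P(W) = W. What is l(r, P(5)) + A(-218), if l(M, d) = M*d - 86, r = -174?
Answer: -72776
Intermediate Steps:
G(N, X) = -4*N - 4*X
A(R) = -(-160 + R)*(28 + R) (A(R) = -(R - 160)*(R + (-4*(-12) - 4*5)) = -(-160 + R)*(R + (48 - 20)) = -(-160 + R)*(R + 28) = -(-160 + R)*(28 + R))
l(M, d) = -86 + M*d
l(r, P(5)) + A(-218) = (-86 - 174*5) + (4480 - 1*(-218)² + 132*(-218)) = (-86 - 870) + (4480 - 1*47524 - 28776) = -956 + (4480 - 47524 - 28776) = -956 - 71820 = -72776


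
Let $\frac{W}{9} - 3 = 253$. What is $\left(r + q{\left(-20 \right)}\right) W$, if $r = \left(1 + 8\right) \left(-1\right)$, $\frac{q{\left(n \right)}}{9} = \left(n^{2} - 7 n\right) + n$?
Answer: $10761984$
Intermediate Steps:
$q{\left(n \right)} = - 54 n + 9 n^{2}$ ($q{\left(n \right)} = 9 \left(\left(n^{2} - 7 n\right) + n\right) = 9 \left(n^{2} - 6 n\right) = - 54 n + 9 n^{2}$)
$r = -9$ ($r = 9 \left(-1\right) = -9$)
$W = 2304$ ($W = 27 + 9 \cdot 253 = 27 + 2277 = 2304$)
$\left(r + q{\left(-20 \right)}\right) W = \left(-9 + 9 \left(-20\right) \left(-6 - 20\right)\right) 2304 = \left(-9 + 9 \left(-20\right) \left(-26\right)\right) 2304 = \left(-9 + 4680\right) 2304 = 4671 \cdot 2304 = 10761984$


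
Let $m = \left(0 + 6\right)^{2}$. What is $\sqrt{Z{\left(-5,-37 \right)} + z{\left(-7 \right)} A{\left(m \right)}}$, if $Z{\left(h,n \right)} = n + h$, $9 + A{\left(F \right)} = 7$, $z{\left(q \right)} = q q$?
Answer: $2 i \sqrt{35} \approx 11.832 i$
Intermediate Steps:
$z{\left(q \right)} = q^{2}$
$m = 36$ ($m = 6^{2} = 36$)
$A{\left(F \right)} = -2$ ($A{\left(F \right)} = -9 + 7 = -2$)
$Z{\left(h,n \right)} = h + n$
$\sqrt{Z{\left(-5,-37 \right)} + z{\left(-7 \right)} A{\left(m \right)}} = \sqrt{\left(-5 - 37\right) + \left(-7\right)^{2} \left(-2\right)} = \sqrt{-42 + 49 \left(-2\right)} = \sqrt{-42 - 98} = \sqrt{-140} = 2 i \sqrt{35}$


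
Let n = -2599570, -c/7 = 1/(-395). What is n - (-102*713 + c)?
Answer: -998103387/395 ≈ -2.5268e+6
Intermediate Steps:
c = 7/395 (c = -7/(-395) = -7*(-1/395) = 7/395 ≈ 0.017722)
n - (-102*713 + c) = -2599570 - (-102*713 + 7/395) = -2599570 - (-72726 + 7/395) = -2599570 - 1*(-28726763/395) = -2599570 + 28726763/395 = -998103387/395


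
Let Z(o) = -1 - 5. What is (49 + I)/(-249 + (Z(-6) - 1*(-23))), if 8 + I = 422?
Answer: -463/232 ≈ -1.9957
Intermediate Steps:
Z(o) = -6
I = 414 (I = -8 + 422 = 414)
(49 + I)/(-249 + (Z(-6) - 1*(-23))) = (49 + 414)/(-249 + (-6 - 1*(-23))) = 463/(-249 + (-6 + 23)) = 463/(-249 + 17) = 463/(-232) = 463*(-1/232) = -463/232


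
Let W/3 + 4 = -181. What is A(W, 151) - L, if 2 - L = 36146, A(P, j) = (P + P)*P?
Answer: 652194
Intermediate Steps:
W = -555 (W = -12 + 3*(-181) = -12 - 543 = -555)
A(P, j) = 2*P² (A(P, j) = (2*P)*P = 2*P²)
L = -36144 (L = 2 - 1*36146 = 2 - 36146 = -36144)
A(W, 151) - L = 2*(-555)² - 1*(-36144) = 2*308025 + 36144 = 616050 + 36144 = 652194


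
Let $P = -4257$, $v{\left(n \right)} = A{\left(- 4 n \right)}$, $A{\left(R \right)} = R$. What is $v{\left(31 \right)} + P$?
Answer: $-4381$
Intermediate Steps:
$v{\left(n \right)} = - 4 n$
$v{\left(31 \right)} + P = \left(-4\right) 31 - 4257 = -124 - 4257 = -4381$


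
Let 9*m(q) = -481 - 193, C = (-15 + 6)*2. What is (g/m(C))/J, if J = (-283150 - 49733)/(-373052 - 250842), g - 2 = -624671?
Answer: 64954540181/4154873 ≈ 15633.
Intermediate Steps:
g = -624669 (g = 2 - 624671 = -624669)
C = -18 (C = -9*2 = -18)
J = 332883/623894 (J = -332883/(-623894) = -332883*(-1/623894) = 332883/623894 ≈ 0.53356)
m(q) = -674/9 (m(q) = (-481 - 193)/9 = (1/9)*(-674) = -674/9)
(g/m(C))/J = (-624669/(-674/9))/(332883/623894) = -624669*(-9/674)*(623894/332883) = (5622021/674)*(623894/332883) = 64954540181/4154873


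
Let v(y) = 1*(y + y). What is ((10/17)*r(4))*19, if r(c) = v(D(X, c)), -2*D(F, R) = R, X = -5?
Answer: -760/17 ≈ -44.706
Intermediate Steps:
D(F, R) = -R/2
v(y) = 2*y (v(y) = 1*(2*y) = 2*y)
r(c) = -c (r(c) = 2*(-c/2) = -c)
((10/17)*r(4))*19 = ((10/17)*(-1*4))*19 = ((10*(1/17))*(-4))*19 = ((10/17)*(-4))*19 = -40/17*19 = -760/17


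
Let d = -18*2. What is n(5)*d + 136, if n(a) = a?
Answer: -44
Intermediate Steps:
d = -36
n(5)*d + 136 = 5*(-36) + 136 = -180 + 136 = -44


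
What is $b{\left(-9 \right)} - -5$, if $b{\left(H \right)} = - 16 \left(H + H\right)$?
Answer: $293$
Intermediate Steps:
$b{\left(H \right)} = - 32 H$ ($b{\left(H \right)} = - 16 \cdot 2 H = - 32 H$)
$b{\left(-9 \right)} - -5 = \left(-32\right) \left(-9\right) - -5 = 288 + 5 = 293$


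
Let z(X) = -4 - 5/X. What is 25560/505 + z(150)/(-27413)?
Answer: 4204069901/83061390 ≈ 50.614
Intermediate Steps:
25560/505 + z(150)/(-27413) = 25560/505 + (-4 - 5/150)/(-27413) = 25560*(1/505) + (-4 - 5*1/150)*(-1/27413) = 5112/101 + (-4 - 1/30)*(-1/27413) = 5112/101 - 121/30*(-1/27413) = 5112/101 + 121/822390 = 4204069901/83061390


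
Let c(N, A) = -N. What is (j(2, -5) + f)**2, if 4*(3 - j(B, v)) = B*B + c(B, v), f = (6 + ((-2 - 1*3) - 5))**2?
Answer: 1369/4 ≈ 342.25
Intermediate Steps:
f = 16 (f = (6 + ((-2 - 3) - 5))**2 = (6 + (-5 - 5))**2 = (6 - 10)**2 = (-4)**2 = 16)
j(B, v) = 3 - B**2/4 + B/4 (j(B, v) = 3 - (B*B - B)/4 = 3 - (B**2 - B)/4 = 3 + (-B**2/4 + B/4) = 3 - B**2/4 + B/4)
(j(2, -5) + f)**2 = ((3 - 1/4*2**2 + (1/4)*2) + 16)**2 = ((3 - 1/4*4 + 1/2) + 16)**2 = ((3 - 1 + 1/2) + 16)**2 = (5/2 + 16)**2 = (37/2)**2 = 1369/4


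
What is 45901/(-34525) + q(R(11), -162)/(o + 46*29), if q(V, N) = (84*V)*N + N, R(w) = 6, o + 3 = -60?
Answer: -2882830421/43881275 ≈ -65.696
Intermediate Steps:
o = -63 (o = -3 - 60 = -63)
q(V, N) = N + 84*N*V (q(V, N) = 84*N*V + N = N + 84*N*V)
45901/(-34525) + q(R(11), -162)/(o + 46*29) = 45901/(-34525) + (-162*(1 + 84*6))/(-63 + 46*29) = 45901*(-1/34525) + (-162*(1 + 504))/(-63 + 1334) = -45901/34525 - 162*505/1271 = -45901/34525 - 81810*1/1271 = -45901/34525 - 81810/1271 = -2882830421/43881275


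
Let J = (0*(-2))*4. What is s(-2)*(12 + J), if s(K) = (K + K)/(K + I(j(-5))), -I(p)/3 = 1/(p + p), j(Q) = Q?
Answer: 480/17 ≈ 28.235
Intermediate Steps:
I(p) = -3/(2*p) (I(p) = -3/(p + p) = -3*1/(2*p) = -3/(2*p))
s(K) = 2*K/(3/10 + K) (s(K) = (K + K)/(K - 3/2/(-5)) = (2*K)/(K - 3/2*(-⅕)) = (2*K)/(K + 3/10) = (2*K)/(3/10 + K) = 2*K/(3/10 + K))
J = 0 (J = 0*4 = 0)
s(-2)*(12 + J) = (20*(-2)/(3 + 10*(-2)))*(12 + 0) = (20*(-2)/(3 - 20))*12 = (20*(-2)/(-17))*12 = (20*(-2)*(-1/17))*12 = (40/17)*12 = 480/17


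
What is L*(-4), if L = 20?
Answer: -80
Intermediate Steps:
L*(-4) = 20*(-4) = -80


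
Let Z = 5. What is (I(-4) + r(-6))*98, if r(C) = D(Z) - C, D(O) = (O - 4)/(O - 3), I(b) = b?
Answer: 245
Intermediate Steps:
D(O) = (-4 + O)/(-3 + O)
r(C) = ½ - C (r(C) = (-4 + 5)/(-3 + 5) - C = 1/2 - C = (½)*1 - C = ½ - C)
(I(-4) + r(-6))*98 = (-4 + (½ - 1*(-6)))*98 = (-4 + (½ + 6))*98 = (-4 + 13/2)*98 = (5/2)*98 = 245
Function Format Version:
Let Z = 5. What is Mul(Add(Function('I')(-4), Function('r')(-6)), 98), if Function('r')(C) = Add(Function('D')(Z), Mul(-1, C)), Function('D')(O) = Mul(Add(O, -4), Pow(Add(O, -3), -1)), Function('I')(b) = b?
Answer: 245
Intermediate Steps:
Function('D')(O) = Mul(Pow(Add(-3, O), -1), Add(-4, O)) (Function('D')(O) = Mul(Add(-4, O), Pow(Add(-3, O), -1)) = Mul(Pow(Add(-3, O), -1), Add(-4, O)))
Function('r')(C) = Add(Rational(1, 2), Mul(-1, C)) (Function('r')(C) = Add(Mul(Pow(Add(-3, 5), -1), Add(-4, 5)), Mul(-1, C)) = Add(Mul(Pow(2, -1), 1), Mul(-1, C)) = Add(Mul(Rational(1, 2), 1), Mul(-1, C)) = Add(Rational(1, 2), Mul(-1, C)))
Mul(Add(Function('I')(-4), Function('r')(-6)), 98) = Mul(Add(-4, Add(Rational(1, 2), Mul(-1, -6))), 98) = Mul(Add(-4, Add(Rational(1, 2), 6)), 98) = Mul(Add(-4, Rational(13, 2)), 98) = Mul(Rational(5, 2), 98) = 245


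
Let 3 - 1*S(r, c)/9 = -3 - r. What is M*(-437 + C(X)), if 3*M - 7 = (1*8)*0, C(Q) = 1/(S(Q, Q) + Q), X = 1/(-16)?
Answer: -62197/61 ≈ -1019.6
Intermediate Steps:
S(r, c) = 54 + 9*r (S(r, c) = 27 - 9*(-3 - r) = 27 + (27 + 9*r) = 54 + 9*r)
X = -1/16 ≈ -0.062500
C(Q) = 1/(54 + 10*Q) (C(Q) = 1/((54 + 9*Q) + Q) = 1/(54 + 10*Q))
M = 7/3 (M = 7/3 + ((1*8)*0)/3 = 7/3 + (8*0)/3 = 7/3 + (⅓)*0 = 7/3 + 0 = 7/3 ≈ 2.3333)
M*(-437 + C(X)) = 7*(-437 + 1/(2*(27 + 5*(-1/16))))/3 = 7*(-437 + 1/(2*(27 - 5/16)))/3 = 7*(-437 + 1/(2*(427/16)))/3 = 7*(-437 + (½)*(16/427))/3 = 7*(-437 + 8/427)/3 = (7/3)*(-186591/427) = -62197/61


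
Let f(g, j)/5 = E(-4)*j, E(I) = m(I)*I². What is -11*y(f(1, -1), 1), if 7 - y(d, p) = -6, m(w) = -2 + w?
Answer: -143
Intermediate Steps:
E(I) = I²*(-2 + I) (E(I) = (-2 + I)*I² = I²*(-2 + I))
f(g, j) = -480*j (f(g, j) = 5*(((-4)²*(-2 - 4))*j) = 5*((16*(-6))*j) = 5*(-96*j) = -480*j)
y(d, p) = 13 (y(d, p) = 7 - 1*(-6) = 7 + 6 = 13)
-11*y(f(1, -1), 1) = -11*13 = -143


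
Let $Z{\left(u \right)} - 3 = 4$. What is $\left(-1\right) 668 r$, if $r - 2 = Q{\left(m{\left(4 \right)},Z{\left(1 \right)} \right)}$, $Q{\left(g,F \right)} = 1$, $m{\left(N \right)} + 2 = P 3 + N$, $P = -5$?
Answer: $-2004$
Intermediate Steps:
$Z{\left(u \right)} = 7$ ($Z{\left(u \right)} = 3 + 4 = 7$)
$m{\left(N \right)} = -17 + N$ ($m{\left(N \right)} = -2 + \left(\left(-5\right) 3 + N\right) = -2 + \left(-15 + N\right) = -17 + N$)
$r = 3$ ($r = 2 + 1 = 3$)
$\left(-1\right) 668 r = \left(-1\right) 668 \cdot 3 = \left(-668\right) 3 = -2004$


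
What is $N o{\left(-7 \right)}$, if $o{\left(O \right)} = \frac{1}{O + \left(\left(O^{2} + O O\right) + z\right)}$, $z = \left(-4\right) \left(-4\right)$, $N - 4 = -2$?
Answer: $\frac{2}{107} \approx 0.018692$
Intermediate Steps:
$N = 2$ ($N = 4 - 2 = 2$)
$z = 16$
$o{\left(O \right)} = \frac{1}{16 + O + 2 O^{2}}$ ($o{\left(O \right)} = \frac{1}{O + \left(\left(O^{2} + O O\right) + 16\right)} = \frac{1}{O + \left(\left(O^{2} + O^{2}\right) + 16\right)} = \frac{1}{O + \left(2 O^{2} + 16\right)} = \frac{1}{O + \left(16 + 2 O^{2}\right)} = \frac{1}{16 + O + 2 O^{2}}$)
$N o{\left(-7 \right)} = \frac{2}{16 - 7 + 2 \left(-7\right)^{2}} = \frac{2}{16 - 7 + 2 \cdot 49} = \frac{2}{16 - 7 + 98} = \frac{2}{107}$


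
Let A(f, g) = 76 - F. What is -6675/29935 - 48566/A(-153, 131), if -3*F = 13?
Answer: -872615661/1442867 ≈ -604.78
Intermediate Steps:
F = -13/3 (F = -1/3*13 = -13/3 ≈ -4.3333)
A(f, g) = 241/3 (A(f, g) = 76 - 1*(-13/3) = 76 + 13/3 = 241/3)
-6675/29935 - 48566/A(-153, 131) = -6675/29935 - 48566/241/3 = -6675*1/29935 - 48566*3/241 = -1335/5987 - 145698/241 = -872615661/1442867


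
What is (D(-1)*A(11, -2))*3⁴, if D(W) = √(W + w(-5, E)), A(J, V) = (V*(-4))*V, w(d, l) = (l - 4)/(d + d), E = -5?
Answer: -648*I*√10/5 ≈ -409.83*I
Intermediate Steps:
w(d, l) = (-4 + l)/(2*d) (w(d, l) = (-4 + l)/((2*d)) = (-4 + l)*(1/(2*d)) = (-4 + l)/(2*d))
A(J, V) = -4*V² (A(J, V) = (-4*V)*V = -4*V²)
D(W) = √(9/10 + W) (D(W) = √(W + (½)*(-4 - 5)/(-5)) = √(W + (½)*(-⅕)*(-9)) = √(W + 9/10) = √(9/10 + W))
(D(-1)*A(11, -2))*3⁴ = ((√(90 + 100*(-1))/10)*(-4*(-2)²))*3⁴ = ((√(90 - 100)/10)*(-4*4))*81 = ((√(-10)/10)*(-16))*81 = (((I*√10)/10)*(-16))*81 = ((I*√10/10)*(-16))*81 = -8*I*√10/5*81 = -648*I*√10/5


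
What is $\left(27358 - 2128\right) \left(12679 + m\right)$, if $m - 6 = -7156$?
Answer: $139496670$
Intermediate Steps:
$m = -7150$ ($m = 6 - 7156 = -7150$)
$\left(27358 - 2128\right) \left(12679 + m\right) = \left(27358 - 2128\right) \left(12679 - 7150\right) = 25230 \cdot 5529 = 139496670$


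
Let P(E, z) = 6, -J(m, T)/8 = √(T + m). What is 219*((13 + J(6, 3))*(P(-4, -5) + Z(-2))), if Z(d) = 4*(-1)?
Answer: -4818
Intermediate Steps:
J(m, T) = -8*√(T + m)
Z(d) = -4
219*((13 + J(6, 3))*(P(-4, -5) + Z(-2))) = 219*((13 - 8*√(3 + 6))*(6 - 4)) = 219*((13 - 8*√9)*2) = 219*((13 - 8*3)*2) = 219*((13 - 24)*2) = 219*(-11*2) = 219*(-22) = -4818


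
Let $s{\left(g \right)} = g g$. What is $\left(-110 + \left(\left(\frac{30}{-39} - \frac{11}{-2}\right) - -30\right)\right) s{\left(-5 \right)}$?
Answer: $- \frac{48925}{26} \approx -1881.7$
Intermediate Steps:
$s{\left(g \right)} = g^{2}$
$\left(-110 + \left(\left(\frac{30}{-39} - \frac{11}{-2}\right) - -30\right)\right) s{\left(-5 \right)} = \left(-110 + \left(\left(\frac{30}{-39} - \frac{11}{-2}\right) - -30\right)\right) \left(-5\right)^{2} = \left(-110 + \left(\left(30 \left(- \frac{1}{39}\right) - - \frac{11}{2}\right) + 30\right)\right) 25 = \left(-110 + \left(\left(- \frac{10}{13} + \frac{11}{2}\right) + 30\right)\right) 25 = \left(-110 + \left(\frac{123}{26} + 30\right)\right) 25 = \left(-110 + \frac{903}{26}\right) 25 = \left(- \frac{1957}{26}\right) 25 = - \frac{48925}{26}$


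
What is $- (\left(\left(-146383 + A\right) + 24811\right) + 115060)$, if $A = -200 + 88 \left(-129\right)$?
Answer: $18064$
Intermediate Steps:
$A = -11552$ ($A = -200 - 11352 = -11552$)
$- (\left(\left(-146383 + A\right) + 24811\right) + 115060) = - (\left(\left(-146383 - 11552\right) + 24811\right) + 115060) = - (\left(-157935 + 24811\right) + 115060) = - (-133124 + 115060) = \left(-1\right) \left(-18064\right) = 18064$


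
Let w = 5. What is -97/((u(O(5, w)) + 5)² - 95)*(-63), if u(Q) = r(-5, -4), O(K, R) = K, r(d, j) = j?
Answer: -6111/94 ≈ -65.011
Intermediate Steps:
u(Q) = -4
-97/((u(O(5, w)) + 5)² - 95)*(-63) = -97/((-4 + 5)² - 95)*(-63) = -97/(1² - 95)*(-63) = -97/(1 - 95)*(-63) = -97/(-94)*(-63) = -97*(-1/94)*(-63) = (97/94)*(-63) = -6111/94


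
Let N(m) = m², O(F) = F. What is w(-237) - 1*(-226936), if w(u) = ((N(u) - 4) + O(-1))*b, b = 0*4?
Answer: 226936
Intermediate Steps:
b = 0
w(u) = 0 (w(u) = ((u² - 4) - 1)*0 = ((-4 + u²) - 1)*0 = (-5 + u²)*0 = 0)
w(-237) - 1*(-226936) = 0 - 1*(-226936) = 0 + 226936 = 226936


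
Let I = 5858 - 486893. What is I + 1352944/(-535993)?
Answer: -257832745699/535993 ≈ -4.8104e+5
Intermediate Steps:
I = -481035
I + 1352944/(-535993) = -481035 + 1352944/(-535993) = -481035 + 1352944*(-1/535993) = -481035 - 1352944/535993 = -257832745699/535993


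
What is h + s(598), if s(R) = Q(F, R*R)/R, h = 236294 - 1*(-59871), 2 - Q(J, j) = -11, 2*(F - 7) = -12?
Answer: 13623591/46 ≈ 2.9617e+5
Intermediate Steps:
F = 1 (F = 7 + (½)*(-12) = 7 - 6 = 1)
Q(J, j) = 13 (Q(J, j) = 2 - 1*(-11) = 2 + 11 = 13)
h = 296165 (h = 236294 + 59871 = 296165)
s(R) = 13/R
h + s(598) = 296165 + 13/598 = 296165 + 13*(1/598) = 296165 + 1/46 = 13623591/46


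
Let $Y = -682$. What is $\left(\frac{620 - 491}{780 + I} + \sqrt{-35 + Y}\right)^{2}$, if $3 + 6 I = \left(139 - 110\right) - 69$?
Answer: $- \frac{15416169297}{21501769} + \frac{1548 i \sqrt{717}}{4637} \approx -716.97 + 8.9391 i$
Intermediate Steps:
$I = - \frac{43}{6}$ ($I = - \frac{1}{2} + \frac{\left(139 - 110\right) - 69}{6} = - \frac{1}{2} + \frac{29 - 69}{6} = - \frac{1}{2} + \frac{1}{6} \left(-40\right) = - \frac{1}{2} - \frac{20}{3} = - \frac{43}{6} \approx -7.1667$)
$\left(\frac{620 - 491}{780 + I} + \sqrt{-35 + Y}\right)^{2} = \left(\frac{620 - 491}{780 - \frac{43}{6}} + \sqrt{-35 - 682}\right)^{2} = \left(\frac{129}{\frac{4637}{6}} + \sqrt{-717}\right)^{2} = \left(129 \cdot \frac{6}{4637} + i \sqrt{717}\right)^{2} = \left(\frac{774}{4637} + i \sqrt{717}\right)^{2}$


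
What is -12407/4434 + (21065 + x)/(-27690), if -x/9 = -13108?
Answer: -80003324/10231455 ≈ -7.8194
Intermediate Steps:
x = 117972 (x = -9*(-13108) = 117972)
-12407/4434 + (21065 + x)/(-27690) = -12407/4434 + (21065 + 117972)/(-27690) = -12407*1/4434 + 139037*(-1/27690) = -12407/4434 - 139037/27690 = -80003324/10231455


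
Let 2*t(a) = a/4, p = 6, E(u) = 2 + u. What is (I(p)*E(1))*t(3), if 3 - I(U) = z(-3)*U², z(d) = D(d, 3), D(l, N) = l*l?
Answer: -2889/8 ≈ -361.13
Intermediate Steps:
D(l, N) = l²
z(d) = d²
I(U) = 3 - 9*U² (I(U) = 3 - (-3)²*U² = 3 - 9*U²)
t(a) = a/8 (t(a) = (a/4)/2 = a/8)
(I(p)*E(1))*t(3) = ((3 - 9*6²)*(2 + 1))*((⅛)*3) = ((3 - 9*36)*3)*(3/8) = ((3 - 324)*3)*(3/8) = -321*3*(3/8) = -963*3/8 = -2889/8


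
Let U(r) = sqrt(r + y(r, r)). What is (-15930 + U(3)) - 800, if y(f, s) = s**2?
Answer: -16730 + 2*sqrt(3) ≈ -16727.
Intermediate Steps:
U(r) = sqrt(r + r**2)
(-15930 + U(3)) - 800 = (-15930 + sqrt(3*(1 + 3))) - 800 = (-15930 + sqrt(3*4)) - 800 = (-15930 + sqrt(12)) - 800 = (-15930 + 2*sqrt(3)) - 800 = -16730 + 2*sqrt(3)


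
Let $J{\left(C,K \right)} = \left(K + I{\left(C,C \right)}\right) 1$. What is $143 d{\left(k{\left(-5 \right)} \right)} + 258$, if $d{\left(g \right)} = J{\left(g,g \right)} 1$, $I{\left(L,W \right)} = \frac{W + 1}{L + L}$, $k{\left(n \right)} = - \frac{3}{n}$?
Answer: $\frac{8017}{15} \approx 534.47$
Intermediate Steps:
$I{\left(L,W \right)} = \frac{1 + W}{2 L}$
$J{\left(C,K \right)} = K + \frac{1 + C}{2 C}$ ($J{\left(C,K \right)} = \left(K + \frac{1 + C}{2 C}\right) 1 = K + \frac{1 + C}{2 C}$)
$d{\left(g \right)} = \frac{1}{2} + g + \frac{1}{2 g}$ ($d{\left(g \right)} = \left(\frac{1}{2} + g + \frac{1}{2 g}\right) 1 = \frac{1}{2} + g + \frac{1}{2 g}$)
$143 d{\left(k{\left(-5 \right)} \right)} + 258 = 143 \left(\frac{1}{2} - \frac{3}{-5} + \frac{1}{2 \left(- \frac{3}{-5}\right)}\right) + 258 = 143 \left(\frac{1}{2} - - \frac{3}{5} + \frac{1}{2 \left(\left(-3\right) \left(- \frac{1}{5}\right)\right)}\right) + 258 = 143 \left(\frac{1}{2} + \frac{3}{5} + \frac{1}{2 \cdot \frac{3}{5}}\right) + 258 = 143 \left(\frac{1}{2} + \frac{3}{5} + \frac{1}{2} \cdot \frac{5}{3}\right) + 258 = 143 \left(\frac{1}{2} + \frac{3}{5} + \frac{5}{6}\right) + 258 = 143 \cdot \frac{29}{15} + 258 = \frac{4147}{15} + 258 = \frac{8017}{15}$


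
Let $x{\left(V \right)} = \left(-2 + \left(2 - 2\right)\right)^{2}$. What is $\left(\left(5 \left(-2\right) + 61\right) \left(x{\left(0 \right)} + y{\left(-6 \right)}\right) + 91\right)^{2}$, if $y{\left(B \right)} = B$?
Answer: $121$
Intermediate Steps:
$x{\left(V \right)} = 4$ ($x{\left(V \right)} = \left(-2 + \left(2 - 2\right)\right)^{2} = \left(-2 + 0\right)^{2} = \left(-2\right)^{2} = 4$)
$\left(\left(5 \left(-2\right) + 61\right) \left(x{\left(0 \right)} + y{\left(-6 \right)}\right) + 91\right)^{2} = \left(\left(5 \left(-2\right) + 61\right) \left(4 - 6\right) + 91\right)^{2} = \left(\left(-10 + 61\right) \left(-2\right) + 91\right)^{2} = \left(51 \left(-2\right) + 91\right)^{2} = \left(-102 + 91\right)^{2} = \left(-11\right)^{2} = 121$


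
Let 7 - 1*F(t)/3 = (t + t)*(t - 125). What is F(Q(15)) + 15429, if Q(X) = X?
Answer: 25350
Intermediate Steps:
F(t) = 21 - 6*t*(-125 + t) (F(t) = 21 - 3*(t + t)*(t - 125) = 21 - 3*2*t*(-125 + t) = 21 - 6*t*(-125 + t))
F(Q(15)) + 15429 = (21 - 6*15**2 + 750*15) + 15429 = (21 - 6*225 + 11250) + 15429 = (21 - 1350 + 11250) + 15429 = 9921 + 15429 = 25350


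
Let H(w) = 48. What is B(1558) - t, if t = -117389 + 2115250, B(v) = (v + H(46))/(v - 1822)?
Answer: -23974405/12 ≈ -1.9979e+6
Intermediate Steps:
B(v) = (48 + v)/(-1822 + v) (B(v) = (v + 48)/(v - 1822) = (48 + v)/(-1822 + v))
t = 1997861
B(1558) - t = (48 + 1558)/(-1822 + 1558) - 1*1997861 = 1606/(-264) - 1997861 = -1/264*1606 - 1997861 = -73/12 - 1997861 = -23974405/12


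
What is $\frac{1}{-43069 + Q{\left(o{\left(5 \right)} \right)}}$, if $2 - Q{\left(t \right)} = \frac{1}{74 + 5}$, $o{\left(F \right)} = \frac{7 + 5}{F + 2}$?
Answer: $- \frac{79}{3402294} \approx -2.322 \cdot 10^{-5}$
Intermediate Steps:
$o{\left(F \right)} = \frac{12}{2 + F}$
$Q{\left(t \right)} = \frac{157}{79}$ ($Q{\left(t \right)} = 2 - \frac{1}{74 + 5} = 2 - \frac{1}{79} = \frac{157}{79}$)
$\frac{1}{-43069 + Q{\left(o{\left(5 \right)} \right)}} = \frac{1}{-43069 + \frac{157}{79}} = \frac{1}{- \frac{3402294}{79}} = - \frac{79}{3402294}$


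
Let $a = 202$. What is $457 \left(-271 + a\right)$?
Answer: $-31533$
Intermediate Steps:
$457 \left(-271 + a\right) = 457 \left(-271 + 202\right) = 457 \left(-69\right) = -31533$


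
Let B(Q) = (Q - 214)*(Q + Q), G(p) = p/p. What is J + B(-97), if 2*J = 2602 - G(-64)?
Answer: 123269/2 ≈ 61635.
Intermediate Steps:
G(p) = 1
B(Q) = 2*Q*(-214 + Q) (B(Q) = (-214 + Q)*(2*Q) = 2*Q*(-214 + Q))
J = 2601/2 (J = (2602 - 1*1)/2 = (2602 - 1)/2 = (½)*2601 = 2601/2 ≈ 1300.5)
J + B(-97) = 2601/2 + 2*(-97)*(-214 - 97) = 2601/2 + 2*(-97)*(-311) = 2601/2 + 60334 = 123269/2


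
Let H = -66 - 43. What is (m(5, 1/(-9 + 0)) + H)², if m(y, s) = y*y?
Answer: 7056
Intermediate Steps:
m(y, s) = y²
H = -109
(m(5, 1/(-9 + 0)) + H)² = (5² - 109)² = (25 - 109)² = (-84)² = 7056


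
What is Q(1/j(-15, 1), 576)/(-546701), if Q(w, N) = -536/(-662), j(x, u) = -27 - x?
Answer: -268/180958031 ≈ -1.4810e-6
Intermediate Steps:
Q(w, N) = 268/331 (Q(w, N) = -536*(-1/662) = 268/331)
Q(1/j(-15, 1), 576)/(-546701) = (268/331)/(-546701) = (268/331)*(-1/546701) = -268/180958031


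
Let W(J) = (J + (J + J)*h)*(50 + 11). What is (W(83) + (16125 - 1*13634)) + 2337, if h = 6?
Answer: 70647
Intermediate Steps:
W(J) = 793*J (W(J) = (J + (J + J)*6)*(50 + 11) = (J + (2*J)*6)*61 = (J + 12*J)*61 = (13*J)*61 = 793*J)
(W(83) + (16125 - 1*13634)) + 2337 = (793*83 + (16125 - 1*13634)) + 2337 = (65819 + (16125 - 13634)) + 2337 = (65819 + 2491) + 2337 = 68310 + 2337 = 70647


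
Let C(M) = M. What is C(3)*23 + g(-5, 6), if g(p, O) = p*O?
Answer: 39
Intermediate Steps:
g(p, O) = O*p
C(3)*23 + g(-5, 6) = 3*23 + 6*(-5) = 69 - 30 = 39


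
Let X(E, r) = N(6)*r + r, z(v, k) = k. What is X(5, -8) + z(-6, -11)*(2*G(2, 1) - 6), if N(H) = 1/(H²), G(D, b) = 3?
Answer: -74/9 ≈ -8.2222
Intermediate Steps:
N(H) = H⁻²
X(E, r) = 37*r/36 (X(E, r) = r/6² + r = r/36 + r = 37*r/36)
X(5, -8) + z(-6, -11)*(2*G(2, 1) - 6) = (37/36)*(-8) - 11*(2*3 - 6) = -74/9 - 11*(6 - 6) = -74/9 - 11*0 = -74/9 + 0 = -74/9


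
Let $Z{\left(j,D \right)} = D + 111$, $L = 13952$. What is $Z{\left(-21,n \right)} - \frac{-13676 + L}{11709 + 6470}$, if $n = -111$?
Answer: $- \frac{276}{18179} \approx -0.015182$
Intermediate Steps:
$Z{\left(j,D \right)} = 111 + D$
$Z{\left(-21,n \right)} - \frac{-13676 + L}{11709 + 6470} = \left(111 - 111\right) - \frac{-13676 + 13952}{11709 + 6470} = 0 - \frac{276}{18179} = - \frac{276}{18179}$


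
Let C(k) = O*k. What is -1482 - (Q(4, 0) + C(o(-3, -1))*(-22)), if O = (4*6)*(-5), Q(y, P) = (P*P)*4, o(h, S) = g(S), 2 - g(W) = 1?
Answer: -4122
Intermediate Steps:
g(W) = 1 (g(W) = 2 - 1*1 = 2 - 1 = 1)
o(h, S) = 1
Q(y, P) = 4*P**2 (Q(y, P) = P**2*4 = 4*P**2)
O = -120 (O = 24*(-5) = -120)
C(k) = -120*k
-1482 - (Q(4, 0) + C(o(-3, -1))*(-22)) = -1482 - (4*0**2 - 120*1*(-22)) = -1482 - (4*0 - 120*(-22)) = -1482 - (0 + 2640) = -1482 - 1*2640 = -1482 - 2640 = -4122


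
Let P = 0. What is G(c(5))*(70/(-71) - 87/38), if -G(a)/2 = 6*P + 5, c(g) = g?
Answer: 44185/1349 ≈ 32.754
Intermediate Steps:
G(a) = -10 (G(a) = -2*(6*0 + 5) = -2*(0 + 5) = -2*5 = -10)
G(c(5))*(70/(-71) - 87/38) = -10*(70/(-71) - 87/38) = -10*(70*(-1/71) - 87*1/38) = -10*(-70/71 - 87/38) = -10*(-8837/2698) = 44185/1349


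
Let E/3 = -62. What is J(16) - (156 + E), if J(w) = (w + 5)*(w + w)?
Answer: 702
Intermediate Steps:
J(w) = 2*w*(5 + w) (J(w) = (5 + w)*(2*w) = 2*w*(5 + w))
E = -186 (E = 3*(-62) = -186)
J(16) - (156 + E) = 2*16*(5 + 16) - (156 - 186) = 2*16*21 - 1*(-30) = 672 + 30 = 702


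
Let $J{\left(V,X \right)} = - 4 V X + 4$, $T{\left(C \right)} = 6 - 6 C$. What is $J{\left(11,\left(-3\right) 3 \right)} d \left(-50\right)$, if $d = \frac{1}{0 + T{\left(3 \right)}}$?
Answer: $\frac{5000}{3} \approx 1666.7$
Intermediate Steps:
$T{\left(C \right)} = 6 - 6 C$
$J{\left(V,X \right)} = 4 - 4 V X$ ($J{\left(V,X \right)} = - 4 V X + 4 = 4 - 4 V X$)
$d = - \frac{1}{12}$ ($d = \frac{1}{0 + \left(6 - 18\right)} = \frac{1}{0 - 12} = \frac{1}{-12} = - \frac{1}{12} \approx -0.083333$)
$J{\left(11,\left(-3\right) 3 \right)} d \left(-50\right) = \left(4 - 44 \left(\left(-3\right) 3\right)\right) \left(- \frac{1}{12}\right) \left(-50\right) = \left(4 - 44 \left(-9\right)\right) \left(- \frac{1}{12}\right) \left(-50\right) = \left(4 + 396\right) \left(- \frac{1}{12}\right) \left(-50\right) = 400 \left(- \frac{1}{12}\right) \left(-50\right) = \left(- \frac{100}{3}\right) \left(-50\right) = \frac{5000}{3}$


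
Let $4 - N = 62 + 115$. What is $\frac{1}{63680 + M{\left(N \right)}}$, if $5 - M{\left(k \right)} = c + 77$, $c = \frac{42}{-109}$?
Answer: $\frac{109}{6933314} \approx 1.5721 \cdot 10^{-5}$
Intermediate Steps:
$c = - \frac{42}{109}$ ($c = 42 \left(- \frac{1}{109}\right) = - \frac{42}{109} \approx -0.38532$)
$N = -173$ ($N = 4 - \left(62 + 115\right) = 4 - 177 = -173$)
$M{\left(k \right)} = - \frac{7806}{109}$ ($M{\left(k \right)} = 5 - \left(- \frac{42}{109} + 77\right) = 5 - \frac{8351}{109} = - \frac{7806}{109}$)
$\frac{1}{63680 + M{\left(N \right)}} = \frac{1}{63680 - \frac{7806}{109}} = \frac{1}{\frac{6933314}{109}} = \frac{109}{6933314}$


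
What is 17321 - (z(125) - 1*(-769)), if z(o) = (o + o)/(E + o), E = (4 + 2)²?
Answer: 2664622/161 ≈ 16550.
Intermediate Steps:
E = 36 (E = 6² = 36)
z(o) = 2*o/(36 + o) (z(o) = (o + o)/(36 + o) = (2*o)/(36 + o) = 2*o/(36 + o))
17321 - (z(125) - 1*(-769)) = 17321 - (2*125/(36 + 125) - 1*(-769)) = 17321 - (2*125/161 + 769) = 17321 - (2*125*(1/161) + 769) = 17321 - (250/161 + 769) = 17321 - 1*124059/161 = 17321 - 124059/161 = 2664622/161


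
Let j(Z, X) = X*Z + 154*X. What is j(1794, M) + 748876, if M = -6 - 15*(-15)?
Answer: 1175488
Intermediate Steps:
M = 219 (M = -6 + 225 = 219)
j(Z, X) = 154*X + X*Z
j(1794, M) + 748876 = 219*(154 + 1794) + 748876 = 219*1948 + 748876 = 426612 + 748876 = 1175488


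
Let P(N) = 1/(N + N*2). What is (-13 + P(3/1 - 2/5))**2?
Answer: 252004/1521 ≈ 165.68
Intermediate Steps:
P(N) = 1/(3*N) (P(N) = 1/(N + 2*N) = 1/(3*N))
(-13 + P(3/1 - 2/5))**2 = (-13 + 1/(3*(3/1 - 2/5)))**2 = (-13 + 1/(3*(3*1 - 2*1/5)))**2 = (-13 + 1/(3*(3 - 2/5)))**2 = (-13 + 1/(3*(13/5)))**2 = (-13 + (1/3)*(5/13))**2 = (-13 + 5/39)**2 = (-502/39)**2 = 252004/1521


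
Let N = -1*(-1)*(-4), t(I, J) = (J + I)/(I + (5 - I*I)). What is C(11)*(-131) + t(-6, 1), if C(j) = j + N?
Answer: -33924/37 ≈ -916.87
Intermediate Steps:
t(I, J) = (I + J)/(5 + I - I²) (t(I, J) = (I + J)/(I + (5 - I²)) = (I + J)/(5 + I - I²))
N = -4 (N = 1*(-4) = -4)
C(j) = -4 + j (C(j) = j - 4 = -4 + j)
C(11)*(-131) + t(-6, 1) = (-4 + 11)*(-131) + (-6 + 1)/(5 - 6 - 1*(-6)²) = 7*(-131) - 5/(5 - 6 - 1*36) = -917 - 5/(5 - 6 - 36) = -917 - 5/(-37) = -917 - 1/37*(-5) = -917 + 5/37 = -33924/37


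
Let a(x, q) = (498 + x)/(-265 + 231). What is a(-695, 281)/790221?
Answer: 197/26867514 ≈ 7.3323e-6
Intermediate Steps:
a(x, q) = -249/17 - x/34 (a(x, q) = (498 + x)/(-34) = (498 + x)*(-1/34) = -249/17 - x/34)
a(-695, 281)/790221 = (-249/17 - 1/34*(-695))/790221 = (-249/17 + 695/34)*(1/790221) = (197/34)*(1/790221) = 197/26867514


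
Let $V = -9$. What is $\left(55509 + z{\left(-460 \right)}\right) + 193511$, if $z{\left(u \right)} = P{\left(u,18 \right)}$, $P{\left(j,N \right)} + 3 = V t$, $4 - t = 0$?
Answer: $248981$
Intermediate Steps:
$t = 4$ ($t = 4 - 0 = 4 + 0 = 4$)
$P{\left(j,N \right)} = -39$ ($P{\left(j,N \right)} = -3 - 36 = -39$)
$z{\left(u \right)} = -39$
$\left(55509 + z{\left(-460 \right)}\right) + 193511 = \left(55509 - 39\right) + 193511 = 55470 + 193511 = 248981$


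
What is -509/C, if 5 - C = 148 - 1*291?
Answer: -509/148 ≈ -3.4392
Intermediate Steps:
C = 148 (C = 5 - (148 - 1*291) = 5 - (148 - 291) = 5 - 1*(-143) = 5 + 143 = 148)
-509/C = -509/148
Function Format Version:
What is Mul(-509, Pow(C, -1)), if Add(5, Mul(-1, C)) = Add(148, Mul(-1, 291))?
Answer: Rational(-509, 148) ≈ -3.4392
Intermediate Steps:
C = 148 (C = Add(5, Mul(-1, Add(148, Mul(-1, 291)))) = Add(5, Mul(-1, Add(148, -291))) = Add(5, Mul(-1, -143)) = Add(5, 143) = 148)
Mul(-509, Pow(C, -1)) = Mul(-509, Pow(148, -1)) = Mul(-509, Rational(1, 148)) = Rational(-509, 148)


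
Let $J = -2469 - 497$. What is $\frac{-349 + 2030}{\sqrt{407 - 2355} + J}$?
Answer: $- \frac{2492923}{4399552} - \frac{1681 i \sqrt{487}}{4399552} \approx -0.56663 - 0.0084319 i$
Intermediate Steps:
$J = -2966$ ($J = -2469 - 497 = -2966$)
$\frac{-349 + 2030}{\sqrt{407 - 2355} + J} = \frac{-349 + 2030}{\sqrt{407 - 2355} - 2966} = \frac{1681}{\sqrt{-1948} - 2966} = \frac{1681}{2 i \sqrt{487} - 2966} = \frac{1681}{-2966 + 2 i \sqrt{487}}$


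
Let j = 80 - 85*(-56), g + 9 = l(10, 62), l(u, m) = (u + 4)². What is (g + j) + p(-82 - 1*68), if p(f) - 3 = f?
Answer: 4880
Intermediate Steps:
l(u, m) = (4 + u)²
g = 187 (g = -9 + (4 + 10)² = -9 + 14² = -9 + 196 = 187)
p(f) = 3 + f
j = 4840 (j = 80 + 4760 = 4840)
(g + j) + p(-82 - 1*68) = (187 + 4840) + (3 + (-82 - 1*68)) = 5027 + (3 + (-82 - 68)) = 5027 + (3 - 150) = 5027 - 147 = 4880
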